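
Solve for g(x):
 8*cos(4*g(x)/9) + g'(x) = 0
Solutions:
 8*x - 9*log(sin(4*g(x)/9) - 1)/8 + 9*log(sin(4*g(x)/9) + 1)/8 = C1


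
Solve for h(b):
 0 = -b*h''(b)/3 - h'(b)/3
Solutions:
 h(b) = C1 + C2*log(b)


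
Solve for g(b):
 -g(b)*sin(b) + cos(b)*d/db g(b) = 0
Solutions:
 g(b) = C1/cos(b)


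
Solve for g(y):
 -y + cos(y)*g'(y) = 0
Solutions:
 g(y) = C1 + Integral(y/cos(y), y)


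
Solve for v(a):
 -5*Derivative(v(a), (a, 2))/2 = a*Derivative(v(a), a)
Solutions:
 v(a) = C1 + C2*erf(sqrt(5)*a/5)


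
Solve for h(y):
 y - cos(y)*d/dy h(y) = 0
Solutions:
 h(y) = C1 + Integral(y/cos(y), y)


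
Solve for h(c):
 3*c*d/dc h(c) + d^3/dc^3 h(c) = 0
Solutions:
 h(c) = C1 + Integral(C2*airyai(-3^(1/3)*c) + C3*airybi(-3^(1/3)*c), c)


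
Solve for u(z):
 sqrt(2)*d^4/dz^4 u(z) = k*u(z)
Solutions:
 u(z) = C1*exp(-2^(7/8)*k^(1/4)*z/2) + C2*exp(2^(7/8)*k^(1/4)*z/2) + C3*exp(-2^(7/8)*I*k^(1/4)*z/2) + C4*exp(2^(7/8)*I*k^(1/4)*z/2)


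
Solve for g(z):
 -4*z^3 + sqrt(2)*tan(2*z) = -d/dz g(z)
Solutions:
 g(z) = C1 + z^4 + sqrt(2)*log(cos(2*z))/2


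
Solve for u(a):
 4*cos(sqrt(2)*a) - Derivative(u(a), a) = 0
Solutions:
 u(a) = C1 + 2*sqrt(2)*sin(sqrt(2)*a)


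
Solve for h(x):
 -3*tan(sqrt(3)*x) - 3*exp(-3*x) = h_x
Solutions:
 h(x) = C1 - sqrt(3)*log(tan(sqrt(3)*x)^2 + 1)/2 + exp(-3*x)


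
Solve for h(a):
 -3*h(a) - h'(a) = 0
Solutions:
 h(a) = C1*exp(-3*a)


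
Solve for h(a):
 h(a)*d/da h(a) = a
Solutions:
 h(a) = -sqrt(C1 + a^2)
 h(a) = sqrt(C1 + a^2)


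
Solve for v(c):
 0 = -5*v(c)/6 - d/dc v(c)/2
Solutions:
 v(c) = C1*exp(-5*c/3)


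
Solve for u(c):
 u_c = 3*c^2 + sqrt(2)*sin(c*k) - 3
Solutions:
 u(c) = C1 + c^3 - 3*c - sqrt(2)*cos(c*k)/k


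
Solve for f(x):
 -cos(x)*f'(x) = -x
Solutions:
 f(x) = C1 + Integral(x/cos(x), x)


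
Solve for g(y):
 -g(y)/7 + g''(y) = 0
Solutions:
 g(y) = C1*exp(-sqrt(7)*y/7) + C2*exp(sqrt(7)*y/7)


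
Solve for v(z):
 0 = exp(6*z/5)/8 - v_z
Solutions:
 v(z) = C1 + 5*exp(6*z/5)/48


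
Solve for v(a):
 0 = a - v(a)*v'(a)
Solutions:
 v(a) = -sqrt(C1 + a^2)
 v(a) = sqrt(C1 + a^2)


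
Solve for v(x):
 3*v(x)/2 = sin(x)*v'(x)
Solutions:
 v(x) = C1*(cos(x) - 1)^(3/4)/(cos(x) + 1)^(3/4)


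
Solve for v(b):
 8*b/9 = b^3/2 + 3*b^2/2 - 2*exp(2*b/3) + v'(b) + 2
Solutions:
 v(b) = C1 - b^4/8 - b^3/2 + 4*b^2/9 - 2*b + 3*exp(2*b/3)


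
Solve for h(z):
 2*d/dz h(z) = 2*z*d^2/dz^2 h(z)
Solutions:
 h(z) = C1 + C2*z^2


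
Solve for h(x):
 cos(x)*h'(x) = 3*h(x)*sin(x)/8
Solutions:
 h(x) = C1/cos(x)^(3/8)


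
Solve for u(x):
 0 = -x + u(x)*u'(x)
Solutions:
 u(x) = -sqrt(C1 + x^2)
 u(x) = sqrt(C1 + x^2)


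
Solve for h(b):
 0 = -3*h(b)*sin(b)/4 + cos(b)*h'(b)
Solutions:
 h(b) = C1/cos(b)^(3/4)


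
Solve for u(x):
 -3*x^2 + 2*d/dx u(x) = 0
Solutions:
 u(x) = C1 + x^3/2


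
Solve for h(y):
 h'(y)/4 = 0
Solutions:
 h(y) = C1


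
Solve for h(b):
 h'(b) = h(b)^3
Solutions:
 h(b) = -sqrt(2)*sqrt(-1/(C1 + b))/2
 h(b) = sqrt(2)*sqrt(-1/(C1 + b))/2


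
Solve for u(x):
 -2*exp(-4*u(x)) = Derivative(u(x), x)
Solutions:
 u(x) = log(-I*(C1 - 8*x)^(1/4))
 u(x) = log(I*(C1 - 8*x)^(1/4))
 u(x) = log(-(C1 - 8*x)^(1/4))
 u(x) = log(C1 - 8*x)/4


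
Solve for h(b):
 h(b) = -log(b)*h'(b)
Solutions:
 h(b) = C1*exp(-li(b))


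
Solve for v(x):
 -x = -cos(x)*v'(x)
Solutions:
 v(x) = C1 + Integral(x/cos(x), x)


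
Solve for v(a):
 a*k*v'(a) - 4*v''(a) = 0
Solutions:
 v(a) = Piecewise((-sqrt(2)*sqrt(pi)*C1*erf(sqrt(2)*a*sqrt(-k)/4)/sqrt(-k) - C2, (k > 0) | (k < 0)), (-C1*a - C2, True))


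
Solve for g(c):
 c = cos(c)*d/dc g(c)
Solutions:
 g(c) = C1 + Integral(c/cos(c), c)


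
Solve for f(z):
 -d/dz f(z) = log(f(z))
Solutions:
 li(f(z)) = C1 - z


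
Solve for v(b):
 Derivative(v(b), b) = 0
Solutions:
 v(b) = C1


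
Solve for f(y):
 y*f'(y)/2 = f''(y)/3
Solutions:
 f(y) = C1 + C2*erfi(sqrt(3)*y/2)


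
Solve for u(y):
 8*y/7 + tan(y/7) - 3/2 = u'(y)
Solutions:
 u(y) = C1 + 4*y^2/7 - 3*y/2 - 7*log(cos(y/7))


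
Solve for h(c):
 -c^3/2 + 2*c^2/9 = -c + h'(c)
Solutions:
 h(c) = C1 - c^4/8 + 2*c^3/27 + c^2/2


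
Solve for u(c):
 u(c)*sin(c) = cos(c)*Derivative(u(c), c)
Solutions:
 u(c) = C1/cos(c)


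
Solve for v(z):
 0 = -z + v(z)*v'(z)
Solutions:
 v(z) = -sqrt(C1 + z^2)
 v(z) = sqrt(C1 + z^2)


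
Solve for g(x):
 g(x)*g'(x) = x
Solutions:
 g(x) = -sqrt(C1 + x^2)
 g(x) = sqrt(C1 + x^2)


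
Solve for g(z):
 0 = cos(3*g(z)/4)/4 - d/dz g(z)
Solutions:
 -z/4 - 2*log(sin(3*g(z)/4) - 1)/3 + 2*log(sin(3*g(z)/4) + 1)/3 = C1


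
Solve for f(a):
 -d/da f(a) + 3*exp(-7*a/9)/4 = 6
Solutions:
 f(a) = C1 - 6*a - 27*exp(-7*a/9)/28


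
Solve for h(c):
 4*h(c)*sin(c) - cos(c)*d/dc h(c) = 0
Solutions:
 h(c) = C1/cos(c)^4


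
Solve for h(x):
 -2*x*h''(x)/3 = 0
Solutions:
 h(x) = C1 + C2*x


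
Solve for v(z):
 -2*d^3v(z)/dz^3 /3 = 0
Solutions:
 v(z) = C1 + C2*z + C3*z^2


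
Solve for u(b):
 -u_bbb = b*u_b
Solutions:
 u(b) = C1 + Integral(C2*airyai(-b) + C3*airybi(-b), b)


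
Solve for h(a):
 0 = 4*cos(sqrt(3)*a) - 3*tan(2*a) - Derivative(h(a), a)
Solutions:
 h(a) = C1 + 3*log(cos(2*a))/2 + 4*sqrt(3)*sin(sqrt(3)*a)/3


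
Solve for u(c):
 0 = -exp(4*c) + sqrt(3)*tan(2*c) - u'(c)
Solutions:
 u(c) = C1 - exp(4*c)/4 - sqrt(3)*log(cos(2*c))/2


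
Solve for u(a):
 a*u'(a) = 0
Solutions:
 u(a) = C1


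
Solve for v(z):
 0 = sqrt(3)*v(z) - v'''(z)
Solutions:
 v(z) = C3*exp(3^(1/6)*z) + (C1*sin(3^(2/3)*z/2) + C2*cos(3^(2/3)*z/2))*exp(-3^(1/6)*z/2)


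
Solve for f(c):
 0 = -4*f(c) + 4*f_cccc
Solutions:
 f(c) = C1*exp(-c) + C2*exp(c) + C3*sin(c) + C4*cos(c)


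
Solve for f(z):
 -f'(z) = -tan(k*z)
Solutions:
 f(z) = C1 + Piecewise((-log(cos(k*z))/k, Ne(k, 0)), (0, True))


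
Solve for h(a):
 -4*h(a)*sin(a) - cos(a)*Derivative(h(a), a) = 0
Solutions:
 h(a) = C1*cos(a)^4


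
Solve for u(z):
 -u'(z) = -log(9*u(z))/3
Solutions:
 -3*Integral(1/(log(_y) + 2*log(3)), (_y, u(z))) = C1 - z


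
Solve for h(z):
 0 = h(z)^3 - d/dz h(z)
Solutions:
 h(z) = -sqrt(2)*sqrt(-1/(C1 + z))/2
 h(z) = sqrt(2)*sqrt(-1/(C1 + z))/2


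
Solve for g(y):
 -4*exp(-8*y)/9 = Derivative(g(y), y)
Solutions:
 g(y) = C1 + exp(-8*y)/18


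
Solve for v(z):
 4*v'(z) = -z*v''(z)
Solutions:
 v(z) = C1 + C2/z^3


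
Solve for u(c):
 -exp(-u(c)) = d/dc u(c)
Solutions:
 u(c) = log(C1 - c)


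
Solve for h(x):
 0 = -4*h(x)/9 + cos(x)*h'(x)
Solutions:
 h(x) = C1*(sin(x) + 1)^(2/9)/(sin(x) - 1)^(2/9)


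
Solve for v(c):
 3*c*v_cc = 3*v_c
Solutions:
 v(c) = C1 + C2*c^2


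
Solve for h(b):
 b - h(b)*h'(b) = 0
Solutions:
 h(b) = -sqrt(C1 + b^2)
 h(b) = sqrt(C1 + b^2)


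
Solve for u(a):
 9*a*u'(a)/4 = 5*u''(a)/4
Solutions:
 u(a) = C1 + C2*erfi(3*sqrt(10)*a/10)


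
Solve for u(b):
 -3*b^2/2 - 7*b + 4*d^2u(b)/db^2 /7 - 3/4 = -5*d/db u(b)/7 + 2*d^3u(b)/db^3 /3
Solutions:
 u(b) = C1 + C2*exp(b*(6 - sqrt(246))/14) + C3*exp(b*(6 + sqrt(246))/14) + 7*b^3/10 + 161*b^2/50 - 91*b/500


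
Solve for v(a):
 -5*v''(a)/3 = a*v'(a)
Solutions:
 v(a) = C1 + C2*erf(sqrt(30)*a/10)


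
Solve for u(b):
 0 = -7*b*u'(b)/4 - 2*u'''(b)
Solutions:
 u(b) = C1 + Integral(C2*airyai(-7^(1/3)*b/2) + C3*airybi(-7^(1/3)*b/2), b)


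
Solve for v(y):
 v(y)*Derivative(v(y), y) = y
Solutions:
 v(y) = -sqrt(C1 + y^2)
 v(y) = sqrt(C1 + y^2)


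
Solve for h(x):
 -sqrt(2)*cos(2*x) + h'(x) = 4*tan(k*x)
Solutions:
 h(x) = C1 + 4*Piecewise((-log(cos(k*x))/k, Ne(k, 0)), (0, True)) + sqrt(2)*sin(2*x)/2


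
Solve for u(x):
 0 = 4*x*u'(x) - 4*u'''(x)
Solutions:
 u(x) = C1 + Integral(C2*airyai(x) + C3*airybi(x), x)


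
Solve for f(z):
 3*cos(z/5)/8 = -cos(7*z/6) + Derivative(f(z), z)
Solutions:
 f(z) = C1 + 15*sin(z/5)/8 + 6*sin(7*z/6)/7


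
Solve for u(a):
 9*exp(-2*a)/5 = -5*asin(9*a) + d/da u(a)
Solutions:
 u(a) = C1 + 5*a*asin(9*a) + 5*sqrt(1 - 81*a^2)/9 - 9*exp(-2*a)/10


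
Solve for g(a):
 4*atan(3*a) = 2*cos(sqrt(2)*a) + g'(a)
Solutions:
 g(a) = C1 + 4*a*atan(3*a) - 2*log(9*a^2 + 1)/3 - sqrt(2)*sin(sqrt(2)*a)


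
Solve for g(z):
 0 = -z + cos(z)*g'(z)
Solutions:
 g(z) = C1 + Integral(z/cos(z), z)


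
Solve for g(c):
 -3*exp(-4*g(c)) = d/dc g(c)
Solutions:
 g(c) = log(-I*(C1 - 12*c)^(1/4))
 g(c) = log(I*(C1 - 12*c)^(1/4))
 g(c) = log(-(C1 - 12*c)^(1/4))
 g(c) = log(C1 - 12*c)/4


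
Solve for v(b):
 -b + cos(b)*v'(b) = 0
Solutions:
 v(b) = C1 + Integral(b/cos(b), b)


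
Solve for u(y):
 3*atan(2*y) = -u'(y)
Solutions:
 u(y) = C1 - 3*y*atan(2*y) + 3*log(4*y^2 + 1)/4


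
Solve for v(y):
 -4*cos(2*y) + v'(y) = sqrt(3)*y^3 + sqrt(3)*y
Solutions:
 v(y) = C1 + sqrt(3)*y^4/4 + sqrt(3)*y^2/2 + 2*sin(2*y)


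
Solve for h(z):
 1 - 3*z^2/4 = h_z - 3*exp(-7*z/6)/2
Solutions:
 h(z) = C1 - z^3/4 + z - 9*exp(-7*z/6)/7


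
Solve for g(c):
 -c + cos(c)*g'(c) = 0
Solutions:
 g(c) = C1 + Integral(c/cos(c), c)


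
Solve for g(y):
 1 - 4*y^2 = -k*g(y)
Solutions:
 g(y) = (4*y^2 - 1)/k


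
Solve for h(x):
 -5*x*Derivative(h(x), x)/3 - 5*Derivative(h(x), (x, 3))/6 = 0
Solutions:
 h(x) = C1 + Integral(C2*airyai(-2^(1/3)*x) + C3*airybi(-2^(1/3)*x), x)


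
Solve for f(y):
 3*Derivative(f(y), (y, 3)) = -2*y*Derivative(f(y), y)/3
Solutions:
 f(y) = C1 + Integral(C2*airyai(-6^(1/3)*y/3) + C3*airybi(-6^(1/3)*y/3), y)


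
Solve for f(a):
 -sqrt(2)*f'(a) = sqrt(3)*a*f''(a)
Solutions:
 f(a) = C1 + C2*a^(1 - sqrt(6)/3)


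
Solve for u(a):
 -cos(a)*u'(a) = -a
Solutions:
 u(a) = C1 + Integral(a/cos(a), a)


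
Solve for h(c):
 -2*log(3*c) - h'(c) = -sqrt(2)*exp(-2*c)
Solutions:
 h(c) = C1 - 2*c*log(c) + 2*c*(1 - log(3)) - sqrt(2)*exp(-2*c)/2


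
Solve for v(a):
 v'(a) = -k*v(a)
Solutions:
 v(a) = C1*exp(-a*k)


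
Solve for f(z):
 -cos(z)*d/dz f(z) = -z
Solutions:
 f(z) = C1 + Integral(z/cos(z), z)


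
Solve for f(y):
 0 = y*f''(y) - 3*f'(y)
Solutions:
 f(y) = C1 + C2*y^4


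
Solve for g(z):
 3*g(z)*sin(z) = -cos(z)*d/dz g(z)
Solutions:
 g(z) = C1*cos(z)^3


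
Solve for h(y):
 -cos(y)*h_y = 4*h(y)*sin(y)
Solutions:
 h(y) = C1*cos(y)^4


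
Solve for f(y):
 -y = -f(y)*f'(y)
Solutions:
 f(y) = -sqrt(C1 + y^2)
 f(y) = sqrt(C1 + y^2)


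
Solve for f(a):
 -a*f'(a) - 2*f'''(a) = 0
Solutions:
 f(a) = C1 + Integral(C2*airyai(-2^(2/3)*a/2) + C3*airybi(-2^(2/3)*a/2), a)


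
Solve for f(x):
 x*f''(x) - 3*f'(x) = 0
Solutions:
 f(x) = C1 + C2*x^4


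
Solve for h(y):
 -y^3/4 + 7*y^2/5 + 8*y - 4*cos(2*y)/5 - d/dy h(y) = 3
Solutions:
 h(y) = C1 - y^4/16 + 7*y^3/15 + 4*y^2 - 3*y - 2*sin(2*y)/5


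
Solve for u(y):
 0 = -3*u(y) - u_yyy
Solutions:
 u(y) = C3*exp(-3^(1/3)*y) + (C1*sin(3^(5/6)*y/2) + C2*cos(3^(5/6)*y/2))*exp(3^(1/3)*y/2)


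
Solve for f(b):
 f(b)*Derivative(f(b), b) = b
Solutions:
 f(b) = -sqrt(C1 + b^2)
 f(b) = sqrt(C1 + b^2)


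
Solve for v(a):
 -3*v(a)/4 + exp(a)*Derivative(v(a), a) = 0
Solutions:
 v(a) = C1*exp(-3*exp(-a)/4)


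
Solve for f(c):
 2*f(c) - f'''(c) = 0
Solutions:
 f(c) = C3*exp(2^(1/3)*c) + (C1*sin(2^(1/3)*sqrt(3)*c/2) + C2*cos(2^(1/3)*sqrt(3)*c/2))*exp(-2^(1/3)*c/2)


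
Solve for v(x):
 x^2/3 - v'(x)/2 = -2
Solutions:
 v(x) = C1 + 2*x^3/9 + 4*x


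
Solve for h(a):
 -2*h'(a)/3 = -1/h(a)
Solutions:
 h(a) = -sqrt(C1 + 3*a)
 h(a) = sqrt(C1 + 3*a)


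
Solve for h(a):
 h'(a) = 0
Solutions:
 h(a) = C1


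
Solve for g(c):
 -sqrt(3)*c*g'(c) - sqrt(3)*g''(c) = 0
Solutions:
 g(c) = C1 + C2*erf(sqrt(2)*c/2)


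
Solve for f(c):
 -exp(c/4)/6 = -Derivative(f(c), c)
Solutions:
 f(c) = C1 + 2*exp(c/4)/3


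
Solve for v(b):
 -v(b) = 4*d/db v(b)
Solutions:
 v(b) = C1*exp(-b/4)


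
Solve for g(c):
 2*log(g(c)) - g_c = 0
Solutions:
 li(g(c)) = C1 + 2*c


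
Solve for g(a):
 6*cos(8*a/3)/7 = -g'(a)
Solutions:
 g(a) = C1 - 9*sin(8*a/3)/28


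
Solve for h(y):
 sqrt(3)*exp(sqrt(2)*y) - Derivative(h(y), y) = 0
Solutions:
 h(y) = C1 + sqrt(6)*exp(sqrt(2)*y)/2


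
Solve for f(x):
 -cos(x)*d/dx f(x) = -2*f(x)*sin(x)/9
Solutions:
 f(x) = C1/cos(x)^(2/9)


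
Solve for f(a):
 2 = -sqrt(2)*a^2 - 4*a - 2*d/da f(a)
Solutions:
 f(a) = C1 - sqrt(2)*a^3/6 - a^2 - a


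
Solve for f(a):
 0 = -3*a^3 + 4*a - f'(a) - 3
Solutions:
 f(a) = C1 - 3*a^4/4 + 2*a^2 - 3*a


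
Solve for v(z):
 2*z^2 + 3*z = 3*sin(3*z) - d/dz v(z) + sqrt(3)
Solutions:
 v(z) = C1 - 2*z^3/3 - 3*z^2/2 + sqrt(3)*z - cos(3*z)


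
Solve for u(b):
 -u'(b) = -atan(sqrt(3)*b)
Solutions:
 u(b) = C1 + b*atan(sqrt(3)*b) - sqrt(3)*log(3*b^2 + 1)/6


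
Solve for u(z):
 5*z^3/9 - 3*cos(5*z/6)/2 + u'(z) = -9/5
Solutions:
 u(z) = C1 - 5*z^4/36 - 9*z/5 + 9*sin(5*z/6)/5


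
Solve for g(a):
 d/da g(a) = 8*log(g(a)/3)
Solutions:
 Integral(1/(-log(_y) + log(3)), (_y, g(a)))/8 = C1 - a


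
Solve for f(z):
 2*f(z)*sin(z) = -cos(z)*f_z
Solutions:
 f(z) = C1*cos(z)^2


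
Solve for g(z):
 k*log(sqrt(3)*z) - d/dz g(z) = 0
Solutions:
 g(z) = C1 + k*z*log(z) - k*z + k*z*log(3)/2


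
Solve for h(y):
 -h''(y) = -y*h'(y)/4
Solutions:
 h(y) = C1 + C2*erfi(sqrt(2)*y/4)


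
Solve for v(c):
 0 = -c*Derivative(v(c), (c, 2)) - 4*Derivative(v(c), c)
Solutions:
 v(c) = C1 + C2/c^3


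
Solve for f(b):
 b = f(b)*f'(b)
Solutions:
 f(b) = -sqrt(C1 + b^2)
 f(b) = sqrt(C1 + b^2)


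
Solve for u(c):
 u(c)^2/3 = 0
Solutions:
 u(c) = 0


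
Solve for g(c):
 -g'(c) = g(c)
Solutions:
 g(c) = C1*exp(-c)


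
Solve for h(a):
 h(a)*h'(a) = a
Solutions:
 h(a) = -sqrt(C1 + a^2)
 h(a) = sqrt(C1 + a^2)


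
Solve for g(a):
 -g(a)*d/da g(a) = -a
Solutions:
 g(a) = -sqrt(C1 + a^2)
 g(a) = sqrt(C1 + a^2)


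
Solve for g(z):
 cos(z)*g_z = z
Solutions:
 g(z) = C1 + Integral(z/cos(z), z)


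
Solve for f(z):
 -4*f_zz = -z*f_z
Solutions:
 f(z) = C1 + C2*erfi(sqrt(2)*z/4)


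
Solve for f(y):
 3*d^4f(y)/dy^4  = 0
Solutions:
 f(y) = C1 + C2*y + C3*y^2 + C4*y^3


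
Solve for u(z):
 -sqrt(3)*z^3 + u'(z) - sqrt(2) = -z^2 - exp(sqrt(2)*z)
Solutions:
 u(z) = C1 + sqrt(3)*z^4/4 - z^3/3 + sqrt(2)*z - sqrt(2)*exp(sqrt(2)*z)/2


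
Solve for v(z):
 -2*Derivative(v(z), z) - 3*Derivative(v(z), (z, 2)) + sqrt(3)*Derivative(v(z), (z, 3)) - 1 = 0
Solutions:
 v(z) = C1 + C2*exp(sqrt(3)*z*(3 - sqrt(9 + 8*sqrt(3)))/6) + C3*exp(sqrt(3)*z*(3 + sqrt(9 + 8*sqrt(3)))/6) - z/2


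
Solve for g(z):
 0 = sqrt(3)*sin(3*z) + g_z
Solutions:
 g(z) = C1 + sqrt(3)*cos(3*z)/3


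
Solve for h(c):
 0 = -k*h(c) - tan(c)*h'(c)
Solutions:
 h(c) = C1*exp(-k*log(sin(c)))


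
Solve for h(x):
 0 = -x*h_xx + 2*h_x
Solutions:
 h(x) = C1 + C2*x^3


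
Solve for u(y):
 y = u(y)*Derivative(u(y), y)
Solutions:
 u(y) = -sqrt(C1 + y^2)
 u(y) = sqrt(C1 + y^2)


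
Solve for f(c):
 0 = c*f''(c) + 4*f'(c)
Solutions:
 f(c) = C1 + C2/c^3


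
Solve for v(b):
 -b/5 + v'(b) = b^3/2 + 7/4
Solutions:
 v(b) = C1 + b^4/8 + b^2/10 + 7*b/4


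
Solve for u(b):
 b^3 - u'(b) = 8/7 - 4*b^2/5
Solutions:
 u(b) = C1 + b^4/4 + 4*b^3/15 - 8*b/7


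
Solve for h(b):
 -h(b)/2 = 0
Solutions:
 h(b) = 0


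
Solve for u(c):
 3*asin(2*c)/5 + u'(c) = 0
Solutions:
 u(c) = C1 - 3*c*asin(2*c)/5 - 3*sqrt(1 - 4*c^2)/10


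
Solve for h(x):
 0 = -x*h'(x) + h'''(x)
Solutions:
 h(x) = C1 + Integral(C2*airyai(x) + C3*airybi(x), x)


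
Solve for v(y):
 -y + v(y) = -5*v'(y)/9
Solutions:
 v(y) = C1*exp(-9*y/5) + y - 5/9


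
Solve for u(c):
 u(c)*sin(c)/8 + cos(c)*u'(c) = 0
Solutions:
 u(c) = C1*cos(c)^(1/8)


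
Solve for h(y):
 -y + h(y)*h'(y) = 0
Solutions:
 h(y) = -sqrt(C1 + y^2)
 h(y) = sqrt(C1 + y^2)


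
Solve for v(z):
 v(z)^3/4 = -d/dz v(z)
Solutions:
 v(z) = -sqrt(2)*sqrt(-1/(C1 - z))
 v(z) = sqrt(2)*sqrt(-1/(C1 - z))


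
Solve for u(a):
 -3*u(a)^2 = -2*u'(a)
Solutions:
 u(a) = -2/(C1 + 3*a)


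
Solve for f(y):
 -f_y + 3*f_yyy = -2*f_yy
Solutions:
 f(y) = C1 + C2*exp(-y) + C3*exp(y/3)


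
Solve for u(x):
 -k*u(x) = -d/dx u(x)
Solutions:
 u(x) = C1*exp(k*x)


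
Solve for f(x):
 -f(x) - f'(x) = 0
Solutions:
 f(x) = C1*exp(-x)


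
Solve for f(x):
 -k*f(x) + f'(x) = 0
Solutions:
 f(x) = C1*exp(k*x)


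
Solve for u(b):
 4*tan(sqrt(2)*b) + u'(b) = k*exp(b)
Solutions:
 u(b) = C1 + k*exp(b) + 2*sqrt(2)*log(cos(sqrt(2)*b))


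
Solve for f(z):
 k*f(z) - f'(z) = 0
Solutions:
 f(z) = C1*exp(k*z)


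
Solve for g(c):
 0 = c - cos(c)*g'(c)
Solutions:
 g(c) = C1 + Integral(c/cos(c), c)


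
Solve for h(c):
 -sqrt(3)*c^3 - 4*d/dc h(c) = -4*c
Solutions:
 h(c) = C1 - sqrt(3)*c^4/16 + c^2/2


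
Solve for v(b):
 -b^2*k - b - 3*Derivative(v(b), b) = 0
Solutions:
 v(b) = C1 - b^3*k/9 - b^2/6


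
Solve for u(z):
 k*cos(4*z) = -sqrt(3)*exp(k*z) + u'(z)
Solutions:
 u(z) = C1 + k*sin(4*z)/4 + sqrt(3)*exp(k*z)/k


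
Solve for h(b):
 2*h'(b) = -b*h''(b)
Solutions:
 h(b) = C1 + C2/b


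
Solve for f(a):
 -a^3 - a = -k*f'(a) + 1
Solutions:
 f(a) = C1 + a^4/(4*k) + a^2/(2*k) + a/k


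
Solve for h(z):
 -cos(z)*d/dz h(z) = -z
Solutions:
 h(z) = C1 + Integral(z/cos(z), z)


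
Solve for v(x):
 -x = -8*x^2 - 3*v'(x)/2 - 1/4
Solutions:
 v(x) = C1 - 16*x^3/9 + x^2/3 - x/6


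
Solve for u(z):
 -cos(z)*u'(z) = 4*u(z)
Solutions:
 u(z) = C1*(sin(z)^2 - 2*sin(z) + 1)/(sin(z)^2 + 2*sin(z) + 1)


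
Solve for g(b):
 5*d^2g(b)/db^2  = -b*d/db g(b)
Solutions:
 g(b) = C1 + C2*erf(sqrt(10)*b/10)


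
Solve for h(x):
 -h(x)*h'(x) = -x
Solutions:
 h(x) = -sqrt(C1 + x^2)
 h(x) = sqrt(C1 + x^2)


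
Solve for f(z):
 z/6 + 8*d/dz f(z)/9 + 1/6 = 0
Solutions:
 f(z) = C1 - 3*z^2/32 - 3*z/16


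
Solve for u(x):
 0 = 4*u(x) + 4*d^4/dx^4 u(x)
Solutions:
 u(x) = (C1*sin(sqrt(2)*x/2) + C2*cos(sqrt(2)*x/2))*exp(-sqrt(2)*x/2) + (C3*sin(sqrt(2)*x/2) + C4*cos(sqrt(2)*x/2))*exp(sqrt(2)*x/2)


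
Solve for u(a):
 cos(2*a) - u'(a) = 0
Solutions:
 u(a) = C1 + sin(2*a)/2


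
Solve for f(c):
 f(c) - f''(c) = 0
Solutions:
 f(c) = C1*exp(-c) + C2*exp(c)


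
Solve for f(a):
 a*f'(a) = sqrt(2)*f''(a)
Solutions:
 f(a) = C1 + C2*erfi(2^(1/4)*a/2)


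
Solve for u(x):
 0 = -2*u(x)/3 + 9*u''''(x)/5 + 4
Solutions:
 u(x) = C1*exp(-30^(1/4)*x/3) + C2*exp(30^(1/4)*x/3) + C3*sin(30^(1/4)*x/3) + C4*cos(30^(1/4)*x/3) + 6


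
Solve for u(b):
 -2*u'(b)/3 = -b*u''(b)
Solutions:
 u(b) = C1 + C2*b^(5/3)


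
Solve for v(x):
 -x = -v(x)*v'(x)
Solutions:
 v(x) = -sqrt(C1 + x^2)
 v(x) = sqrt(C1 + x^2)


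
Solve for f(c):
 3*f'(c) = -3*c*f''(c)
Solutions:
 f(c) = C1 + C2*log(c)


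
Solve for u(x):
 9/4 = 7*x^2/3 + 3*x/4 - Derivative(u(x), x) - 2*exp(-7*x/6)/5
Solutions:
 u(x) = C1 + 7*x^3/9 + 3*x^2/8 - 9*x/4 + 12*exp(-7*x/6)/35


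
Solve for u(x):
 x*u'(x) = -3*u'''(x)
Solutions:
 u(x) = C1 + Integral(C2*airyai(-3^(2/3)*x/3) + C3*airybi(-3^(2/3)*x/3), x)


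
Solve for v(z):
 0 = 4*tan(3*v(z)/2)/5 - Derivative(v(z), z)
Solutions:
 v(z) = -2*asin(C1*exp(6*z/5))/3 + 2*pi/3
 v(z) = 2*asin(C1*exp(6*z/5))/3


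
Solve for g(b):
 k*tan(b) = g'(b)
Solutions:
 g(b) = C1 - k*log(cos(b))


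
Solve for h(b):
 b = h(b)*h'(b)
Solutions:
 h(b) = -sqrt(C1 + b^2)
 h(b) = sqrt(C1 + b^2)


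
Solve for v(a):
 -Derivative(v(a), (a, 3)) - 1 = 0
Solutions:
 v(a) = C1 + C2*a + C3*a^2 - a^3/6


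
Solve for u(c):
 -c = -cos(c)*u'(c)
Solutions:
 u(c) = C1 + Integral(c/cos(c), c)


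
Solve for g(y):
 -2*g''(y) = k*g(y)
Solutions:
 g(y) = C1*exp(-sqrt(2)*y*sqrt(-k)/2) + C2*exp(sqrt(2)*y*sqrt(-k)/2)


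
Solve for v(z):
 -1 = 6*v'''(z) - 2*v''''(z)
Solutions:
 v(z) = C1 + C2*z + C3*z^2 + C4*exp(3*z) - z^3/36


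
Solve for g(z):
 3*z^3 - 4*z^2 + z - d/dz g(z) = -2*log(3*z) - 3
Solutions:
 g(z) = C1 + 3*z^4/4 - 4*z^3/3 + z^2/2 + 2*z*log(z) + z + z*log(9)


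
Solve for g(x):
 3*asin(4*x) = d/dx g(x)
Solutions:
 g(x) = C1 + 3*x*asin(4*x) + 3*sqrt(1 - 16*x^2)/4


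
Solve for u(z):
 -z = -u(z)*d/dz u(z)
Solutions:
 u(z) = -sqrt(C1 + z^2)
 u(z) = sqrt(C1 + z^2)


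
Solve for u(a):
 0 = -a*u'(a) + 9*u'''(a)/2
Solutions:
 u(a) = C1 + Integral(C2*airyai(6^(1/3)*a/3) + C3*airybi(6^(1/3)*a/3), a)


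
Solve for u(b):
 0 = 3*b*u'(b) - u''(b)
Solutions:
 u(b) = C1 + C2*erfi(sqrt(6)*b/2)


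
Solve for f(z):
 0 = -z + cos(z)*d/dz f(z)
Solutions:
 f(z) = C1 + Integral(z/cos(z), z)


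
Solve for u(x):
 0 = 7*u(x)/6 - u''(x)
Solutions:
 u(x) = C1*exp(-sqrt(42)*x/6) + C2*exp(sqrt(42)*x/6)


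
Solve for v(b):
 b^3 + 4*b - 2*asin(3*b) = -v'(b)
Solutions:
 v(b) = C1 - b^4/4 - 2*b^2 + 2*b*asin(3*b) + 2*sqrt(1 - 9*b^2)/3


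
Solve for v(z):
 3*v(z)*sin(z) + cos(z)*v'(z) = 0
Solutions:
 v(z) = C1*cos(z)^3


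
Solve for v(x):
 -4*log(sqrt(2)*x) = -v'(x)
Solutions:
 v(x) = C1 + 4*x*log(x) - 4*x + x*log(4)


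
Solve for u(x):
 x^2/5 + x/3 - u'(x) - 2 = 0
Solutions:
 u(x) = C1 + x^3/15 + x^2/6 - 2*x


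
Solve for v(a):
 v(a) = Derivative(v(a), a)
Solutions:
 v(a) = C1*exp(a)


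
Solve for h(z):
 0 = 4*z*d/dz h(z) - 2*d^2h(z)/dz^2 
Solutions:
 h(z) = C1 + C2*erfi(z)


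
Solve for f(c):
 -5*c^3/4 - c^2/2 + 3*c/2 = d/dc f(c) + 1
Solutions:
 f(c) = C1 - 5*c^4/16 - c^3/6 + 3*c^2/4 - c


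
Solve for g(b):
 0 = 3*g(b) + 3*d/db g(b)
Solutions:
 g(b) = C1*exp(-b)


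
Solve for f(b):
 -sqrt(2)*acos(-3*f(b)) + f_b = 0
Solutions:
 Integral(1/acos(-3*_y), (_y, f(b))) = C1 + sqrt(2)*b


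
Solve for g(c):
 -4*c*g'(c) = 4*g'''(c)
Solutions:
 g(c) = C1 + Integral(C2*airyai(-c) + C3*airybi(-c), c)


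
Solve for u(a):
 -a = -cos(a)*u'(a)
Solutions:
 u(a) = C1 + Integral(a/cos(a), a)


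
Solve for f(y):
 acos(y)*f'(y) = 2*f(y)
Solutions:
 f(y) = C1*exp(2*Integral(1/acos(y), y))


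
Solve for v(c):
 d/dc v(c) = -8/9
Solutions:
 v(c) = C1 - 8*c/9


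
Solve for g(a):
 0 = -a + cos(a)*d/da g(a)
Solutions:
 g(a) = C1 + Integral(a/cos(a), a)


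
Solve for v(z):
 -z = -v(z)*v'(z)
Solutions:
 v(z) = -sqrt(C1 + z^2)
 v(z) = sqrt(C1 + z^2)


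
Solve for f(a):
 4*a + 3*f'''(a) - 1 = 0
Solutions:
 f(a) = C1 + C2*a + C3*a^2 - a^4/18 + a^3/18


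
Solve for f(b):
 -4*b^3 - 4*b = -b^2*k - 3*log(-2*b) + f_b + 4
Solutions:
 f(b) = C1 - b^4 + b^3*k/3 - 2*b^2 + 3*b*log(-b) + b*(-7 + 3*log(2))


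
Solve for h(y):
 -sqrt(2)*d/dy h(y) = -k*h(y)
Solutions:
 h(y) = C1*exp(sqrt(2)*k*y/2)


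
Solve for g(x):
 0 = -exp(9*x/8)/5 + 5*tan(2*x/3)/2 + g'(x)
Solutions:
 g(x) = C1 + 8*exp(9*x/8)/45 + 15*log(cos(2*x/3))/4


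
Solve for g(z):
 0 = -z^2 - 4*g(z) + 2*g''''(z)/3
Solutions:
 g(z) = C1*exp(-6^(1/4)*z) + C2*exp(6^(1/4)*z) + C3*sin(6^(1/4)*z) + C4*cos(6^(1/4)*z) - z^2/4


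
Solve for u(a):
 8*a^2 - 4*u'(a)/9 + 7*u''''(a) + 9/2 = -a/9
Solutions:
 u(a) = C1 + C4*exp(147^(1/3)*2^(2/3)*a/21) + 6*a^3 + a^2/8 + 81*a/8 + (C2*sin(14^(2/3)*3^(5/6)*a/42) + C3*cos(14^(2/3)*3^(5/6)*a/42))*exp(-147^(1/3)*2^(2/3)*a/42)


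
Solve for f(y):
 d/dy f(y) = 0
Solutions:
 f(y) = C1


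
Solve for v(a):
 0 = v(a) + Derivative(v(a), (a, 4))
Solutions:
 v(a) = (C1*sin(sqrt(2)*a/2) + C2*cos(sqrt(2)*a/2))*exp(-sqrt(2)*a/2) + (C3*sin(sqrt(2)*a/2) + C4*cos(sqrt(2)*a/2))*exp(sqrt(2)*a/2)


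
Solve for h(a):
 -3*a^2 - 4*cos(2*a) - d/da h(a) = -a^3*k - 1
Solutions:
 h(a) = C1 + a^4*k/4 - a^3 + a - 2*sin(2*a)


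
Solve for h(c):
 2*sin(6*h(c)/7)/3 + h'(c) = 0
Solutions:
 2*c/3 + 7*log(cos(6*h(c)/7) - 1)/12 - 7*log(cos(6*h(c)/7) + 1)/12 = C1


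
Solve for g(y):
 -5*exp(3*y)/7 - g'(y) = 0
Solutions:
 g(y) = C1 - 5*exp(3*y)/21


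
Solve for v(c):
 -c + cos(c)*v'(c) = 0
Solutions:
 v(c) = C1 + Integral(c/cos(c), c)


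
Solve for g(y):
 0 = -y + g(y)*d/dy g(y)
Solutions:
 g(y) = -sqrt(C1 + y^2)
 g(y) = sqrt(C1 + y^2)


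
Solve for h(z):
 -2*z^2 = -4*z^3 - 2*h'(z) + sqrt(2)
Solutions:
 h(z) = C1 - z^4/2 + z^3/3 + sqrt(2)*z/2


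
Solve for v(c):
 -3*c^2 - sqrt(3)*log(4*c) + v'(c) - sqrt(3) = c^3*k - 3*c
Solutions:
 v(c) = C1 + c^4*k/4 + c^3 - 3*c^2/2 + sqrt(3)*c*log(c) + 2*sqrt(3)*c*log(2)


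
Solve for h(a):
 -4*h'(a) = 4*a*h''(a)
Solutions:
 h(a) = C1 + C2*log(a)


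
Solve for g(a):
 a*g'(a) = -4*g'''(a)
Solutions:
 g(a) = C1 + Integral(C2*airyai(-2^(1/3)*a/2) + C3*airybi(-2^(1/3)*a/2), a)


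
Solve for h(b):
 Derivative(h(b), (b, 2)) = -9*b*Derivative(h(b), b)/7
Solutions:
 h(b) = C1 + C2*erf(3*sqrt(14)*b/14)


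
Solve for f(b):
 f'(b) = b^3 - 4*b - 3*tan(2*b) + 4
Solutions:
 f(b) = C1 + b^4/4 - 2*b^2 + 4*b + 3*log(cos(2*b))/2


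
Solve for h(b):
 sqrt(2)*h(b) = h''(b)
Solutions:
 h(b) = C1*exp(-2^(1/4)*b) + C2*exp(2^(1/4)*b)


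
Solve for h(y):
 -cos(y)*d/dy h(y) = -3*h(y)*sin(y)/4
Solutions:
 h(y) = C1/cos(y)^(3/4)


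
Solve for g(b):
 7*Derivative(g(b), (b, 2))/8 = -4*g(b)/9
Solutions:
 g(b) = C1*sin(4*sqrt(14)*b/21) + C2*cos(4*sqrt(14)*b/21)


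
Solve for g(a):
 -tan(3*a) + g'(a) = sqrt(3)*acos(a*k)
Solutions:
 g(a) = C1 + sqrt(3)*Piecewise((a*acos(a*k) - sqrt(-a^2*k^2 + 1)/k, Ne(k, 0)), (pi*a/2, True)) - log(cos(3*a))/3


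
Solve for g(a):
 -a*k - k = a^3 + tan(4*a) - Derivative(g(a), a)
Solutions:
 g(a) = C1 + a^4/4 + a^2*k/2 + a*k - log(cos(4*a))/4


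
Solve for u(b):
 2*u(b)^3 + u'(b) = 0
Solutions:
 u(b) = -sqrt(2)*sqrt(-1/(C1 - 2*b))/2
 u(b) = sqrt(2)*sqrt(-1/(C1 - 2*b))/2


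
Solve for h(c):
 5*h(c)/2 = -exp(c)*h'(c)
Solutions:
 h(c) = C1*exp(5*exp(-c)/2)


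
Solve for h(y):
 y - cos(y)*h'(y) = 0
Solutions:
 h(y) = C1 + Integral(y/cos(y), y)


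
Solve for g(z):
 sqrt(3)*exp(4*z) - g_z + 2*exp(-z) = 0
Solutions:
 g(z) = C1 + sqrt(3)*exp(4*z)/4 - 2*exp(-z)


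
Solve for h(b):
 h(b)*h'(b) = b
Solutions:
 h(b) = -sqrt(C1 + b^2)
 h(b) = sqrt(C1 + b^2)


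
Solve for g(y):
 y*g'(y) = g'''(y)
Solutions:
 g(y) = C1 + Integral(C2*airyai(y) + C3*airybi(y), y)


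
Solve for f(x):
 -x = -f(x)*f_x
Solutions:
 f(x) = -sqrt(C1 + x^2)
 f(x) = sqrt(C1 + x^2)


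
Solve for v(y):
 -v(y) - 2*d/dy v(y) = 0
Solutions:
 v(y) = C1*exp(-y/2)


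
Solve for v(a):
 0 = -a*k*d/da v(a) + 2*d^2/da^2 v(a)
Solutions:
 v(a) = Piecewise((-sqrt(pi)*C1*erf(a*sqrt(-k)/2)/sqrt(-k) - C2, (k > 0) | (k < 0)), (-C1*a - C2, True))


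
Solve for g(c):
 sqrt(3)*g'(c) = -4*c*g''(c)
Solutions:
 g(c) = C1 + C2*c^(1 - sqrt(3)/4)


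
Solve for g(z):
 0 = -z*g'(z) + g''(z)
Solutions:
 g(z) = C1 + C2*erfi(sqrt(2)*z/2)


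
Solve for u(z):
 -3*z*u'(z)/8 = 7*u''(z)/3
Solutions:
 u(z) = C1 + C2*erf(3*sqrt(7)*z/28)


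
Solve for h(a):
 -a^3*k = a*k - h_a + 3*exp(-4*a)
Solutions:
 h(a) = C1 + a^4*k/4 + a^2*k/2 - 3*exp(-4*a)/4


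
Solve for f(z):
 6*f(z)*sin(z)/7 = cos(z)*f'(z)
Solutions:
 f(z) = C1/cos(z)^(6/7)


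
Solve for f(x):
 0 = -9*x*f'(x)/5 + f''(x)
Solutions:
 f(x) = C1 + C2*erfi(3*sqrt(10)*x/10)


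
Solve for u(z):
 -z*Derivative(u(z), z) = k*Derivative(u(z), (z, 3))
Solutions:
 u(z) = C1 + Integral(C2*airyai(z*(-1/k)^(1/3)) + C3*airybi(z*(-1/k)^(1/3)), z)


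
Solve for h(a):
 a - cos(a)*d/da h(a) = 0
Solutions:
 h(a) = C1 + Integral(a/cos(a), a)


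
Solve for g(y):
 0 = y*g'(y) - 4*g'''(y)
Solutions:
 g(y) = C1 + Integral(C2*airyai(2^(1/3)*y/2) + C3*airybi(2^(1/3)*y/2), y)


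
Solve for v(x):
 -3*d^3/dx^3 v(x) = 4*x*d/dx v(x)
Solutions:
 v(x) = C1 + Integral(C2*airyai(-6^(2/3)*x/3) + C3*airybi(-6^(2/3)*x/3), x)


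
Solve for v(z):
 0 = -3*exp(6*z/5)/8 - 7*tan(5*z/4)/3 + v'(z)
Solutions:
 v(z) = C1 + 5*exp(6*z/5)/16 - 28*log(cos(5*z/4))/15


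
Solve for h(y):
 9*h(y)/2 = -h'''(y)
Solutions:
 h(y) = C3*exp(-6^(2/3)*y/2) + (C1*sin(3*2^(2/3)*3^(1/6)*y/4) + C2*cos(3*2^(2/3)*3^(1/6)*y/4))*exp(6^(2/3)*y/4)


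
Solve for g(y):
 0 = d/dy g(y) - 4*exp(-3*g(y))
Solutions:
 g(y) = log(C1 + 12*y)/3
 g(y) = log((-3^(1/3) - 3^(5/6)*I)*(C1 + 4*y)^(1/3)/2)
 g(y) = log((-3^(1/3) + 3^(5/6)*I)*(C1 + 4*y)^(1/3)/2)


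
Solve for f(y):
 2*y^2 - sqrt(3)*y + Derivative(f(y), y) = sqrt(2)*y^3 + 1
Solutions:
 f(y) = C1 + sqrt(2)*y^4/4 - 2*y^3/3 + sqrt(3)*y^2/2 + y


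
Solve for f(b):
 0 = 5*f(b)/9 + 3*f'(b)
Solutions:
 f(b) = C1*exp(-5*b/27)


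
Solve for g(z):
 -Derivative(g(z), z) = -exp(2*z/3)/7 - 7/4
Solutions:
 g(z) = C1 + 7*z/4 + 3*exp(2*z/3)/14


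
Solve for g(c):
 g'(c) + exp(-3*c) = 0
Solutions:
 g(c) = C1 + exp(-3*c)/3


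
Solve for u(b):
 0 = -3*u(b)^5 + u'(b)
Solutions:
 u(b) = -(-1/(C1 + 12*b))^(1/4)
 u(b) = (-1/(C1 + 12*b))^(1/4)
 u(b) = -I*(-1/(C1 + 12*b))^(1/4)
 u(b) = I*(-1/(C1 + 12*b))^(1/4)


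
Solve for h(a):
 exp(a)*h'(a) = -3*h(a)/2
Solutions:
 h(a) = C1*exp(3*exp(-a)/2)


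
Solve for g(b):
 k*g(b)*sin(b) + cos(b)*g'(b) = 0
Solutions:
 g(b) = C1*exp(k*log(cos(b)))


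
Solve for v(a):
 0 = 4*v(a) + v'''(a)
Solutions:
 v(a) = C3*exp(-2^(2/3)*a) + (C1*sin(2^(2/3)*sqrt(3)*a/2) + C2*cos(2^(2/3)*sqrt(3)*a/2))*exp(2^(2/3)*a/2)


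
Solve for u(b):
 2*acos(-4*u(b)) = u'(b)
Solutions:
 Integral(1/acos(-4*_y), (_y, u(b))) = C1 + 2*b


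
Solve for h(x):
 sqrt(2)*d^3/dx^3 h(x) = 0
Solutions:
 h(x) = C1 + C2*x + C3*x^2


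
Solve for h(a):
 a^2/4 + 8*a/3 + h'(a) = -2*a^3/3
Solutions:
 h(a) = C1 - a^4/6 - a^3/12 - 4*a^2/3


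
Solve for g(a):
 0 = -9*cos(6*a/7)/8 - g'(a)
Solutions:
 g(a) = C1 - 21*sin(6*a/7)/16


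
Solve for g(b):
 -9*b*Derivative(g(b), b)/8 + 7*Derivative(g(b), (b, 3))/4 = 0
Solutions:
 g(b) = C1 + Integral(C2*airyai(42^(2/3)*b/14) + C3*airybi(42^(2/3)*b/14), b)


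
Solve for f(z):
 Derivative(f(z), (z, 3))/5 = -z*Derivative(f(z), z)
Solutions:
 f(z) = C1 + Integral(C2*airyai(-5^(1/3)*z) + C3*airybi(-5^(1/3)*z), z)


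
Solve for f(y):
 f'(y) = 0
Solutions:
 f(y) = C1


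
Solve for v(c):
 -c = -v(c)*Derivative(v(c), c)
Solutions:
 v(c) = -sqrt(C1 + c^2)
 v(c) = sqrt(C1 + c^2)


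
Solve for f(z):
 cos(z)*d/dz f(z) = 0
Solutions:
 f(z) = C1


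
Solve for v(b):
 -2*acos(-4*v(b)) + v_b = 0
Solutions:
 Integral(1/acos(-4*_y), (_y, v(b))) = C1 + 2*b


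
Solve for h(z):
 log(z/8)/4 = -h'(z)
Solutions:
 h(z) = C1 - z*log(z)/4 + z/4 + 3*z*log(2)/4


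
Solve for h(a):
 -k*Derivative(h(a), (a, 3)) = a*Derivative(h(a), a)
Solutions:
 h(a) = C1 + Integral(C2*airyai(a*(-1/k)^(1/3)) + C3*airybi(a*(-1/k)^(1/3)), a)


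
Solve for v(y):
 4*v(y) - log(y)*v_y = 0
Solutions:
 v(y) = C1*exp(4*li(y))


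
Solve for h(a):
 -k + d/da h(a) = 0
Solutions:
 h(a) = C1 + a*k


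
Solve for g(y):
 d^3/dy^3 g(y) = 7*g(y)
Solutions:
 g(y) = C3*exp(7^(1/3)*y) + (C1*sin(sqrt(3)*7^(1/3)*y/2) + C2*cos(sqrt(3)*7^(1/3)*y/2))*exp(-7^(1/3)*y/2)


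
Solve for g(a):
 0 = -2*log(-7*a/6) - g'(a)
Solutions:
 g(a) = C1 - 2*a*log(-a) + 2*a*(-log(7) + 1 + log(6))


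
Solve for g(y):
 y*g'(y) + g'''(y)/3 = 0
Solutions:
 g(y) = C1 + Integral(C2*airyai(-3^(1/3)*y) + C3*airybi(-3^(1/3)*y), y)


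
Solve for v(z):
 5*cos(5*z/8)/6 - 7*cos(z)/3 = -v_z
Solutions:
 v(z) = C1 - 4*sin(5*z/8)/3 + 7*sin(z)/3


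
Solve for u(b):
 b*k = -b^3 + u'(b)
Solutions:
 u(b) = C1 + b^4/4 + b^2*k/2


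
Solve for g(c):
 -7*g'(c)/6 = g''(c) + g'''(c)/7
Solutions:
 g(c) = C1 + C2*exp(7*c*(-3 + sqrt(3))/6) + C3*exp(-7*c*(sqrt(3) + 3)/6)


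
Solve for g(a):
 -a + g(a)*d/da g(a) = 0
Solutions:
 g(a) = -sqrt(C1 + a^2)
 g(a) = sqrt(C1 + a^2)


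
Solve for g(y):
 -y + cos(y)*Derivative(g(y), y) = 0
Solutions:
 g(y) = C1 + Integral(y/cos(y), y)


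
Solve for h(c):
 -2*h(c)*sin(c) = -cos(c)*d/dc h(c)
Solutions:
 h(c) = C1/cos(c)^2


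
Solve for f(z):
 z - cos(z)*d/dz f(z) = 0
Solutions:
 f(z) = C1 + Integral(z/cos(z), z)


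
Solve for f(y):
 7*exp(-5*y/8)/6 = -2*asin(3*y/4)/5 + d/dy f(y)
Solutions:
 f(y) = C1 + 2*y*asin(3*y/4)/5 + 2*sqrt(16 - 9*y^2)/15 - 28*exp(-5*y/8)/15


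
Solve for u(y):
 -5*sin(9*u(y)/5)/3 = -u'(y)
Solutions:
 -5*y/3 + 5*log(cos(9*u(y)/5) - 1)/18 - 5*log(cos(9*u(y)/5) + 1)/18 = C1


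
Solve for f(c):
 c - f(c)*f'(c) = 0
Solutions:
 f(c) = -sqrt(C1 + c^2)
 f(c) = sqrt(C1 + c^2)


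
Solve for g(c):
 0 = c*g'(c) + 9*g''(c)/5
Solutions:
 g(c) = C1 + C2*erf(sqrt(10)*c/6)


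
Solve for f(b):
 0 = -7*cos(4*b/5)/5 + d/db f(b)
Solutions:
 f(b) = C1 + 7*sin(4*b/5)/4


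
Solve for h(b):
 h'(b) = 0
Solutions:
 h(b) = C1


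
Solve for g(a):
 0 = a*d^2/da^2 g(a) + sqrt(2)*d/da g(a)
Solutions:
 g(a) = C1 + C2*a^(1 - sqrt(2))


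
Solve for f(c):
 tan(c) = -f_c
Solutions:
 f(c) = C1 + log(cos(c))


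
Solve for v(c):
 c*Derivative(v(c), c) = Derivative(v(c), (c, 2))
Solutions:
 v(c) = C1 + C2*erfi(sqrt(2)*c/2)


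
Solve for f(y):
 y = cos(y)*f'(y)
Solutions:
 f(y) = C1 + Integral(y/cos(y), y)


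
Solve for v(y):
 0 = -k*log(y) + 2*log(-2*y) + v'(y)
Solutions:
 v(y) = C1 + y*(k - 2)*log(y) + y*(-k - 2*log(2) + 2 - 2*I*pi)


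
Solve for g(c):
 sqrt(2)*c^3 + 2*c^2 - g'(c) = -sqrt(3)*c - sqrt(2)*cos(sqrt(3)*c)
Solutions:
 g(c) = C1 + sqrt(2)*c^4/4 + 2*c^3/3 + sqrt(3)*c^2/2 + sqrt(6)*sin(sqrt(3)*c)/3


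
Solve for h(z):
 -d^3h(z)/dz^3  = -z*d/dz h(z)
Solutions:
 h(z) = C1 + Integral(C2*airyai(z) + C3*airybi(z), z)


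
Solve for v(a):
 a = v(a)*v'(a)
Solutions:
 v(a) = -sqrt(C1 + a^2)
 v(a) = sqrt(C1 + a^2)


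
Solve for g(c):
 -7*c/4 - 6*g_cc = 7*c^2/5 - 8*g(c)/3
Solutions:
 g(c) = C1*exp(-2*c/3) + C2*exp(2*c/3) + 21*c^2/40 + 21*c/32 + 189/80


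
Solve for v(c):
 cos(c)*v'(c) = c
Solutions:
 v(c) = C1 + Integral(c/cos(c), c)


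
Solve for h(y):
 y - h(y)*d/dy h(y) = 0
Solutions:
 h(y) = -sqrt(C1 + y^2)
 h(y) = sqrt(C1 + y^2)


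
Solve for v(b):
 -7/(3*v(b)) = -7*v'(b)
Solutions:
 v(b) = -sqrt(C1 + 6*b)/3
 v(b) = sqrt(C1 + 6*b)/3


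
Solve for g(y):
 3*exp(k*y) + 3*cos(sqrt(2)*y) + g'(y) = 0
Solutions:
 g(y) = C1 - 3*sqrt(2)*sin(sqrt(2)*y)/2 - 3*exp(k*y)/k


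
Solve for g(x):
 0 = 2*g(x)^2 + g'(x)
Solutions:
 g(x) = 1/(C1 + 2*x)


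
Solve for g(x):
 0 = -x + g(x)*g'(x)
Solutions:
 g(x) = -sqrt(C1 + x^2)
 g(x) = sqrt(C1 + x^2)


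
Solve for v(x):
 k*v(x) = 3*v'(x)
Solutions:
 v(x) = C1*exp(k*x/3)


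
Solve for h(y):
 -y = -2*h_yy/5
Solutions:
 h(y) = C1 + C2*y + 5*y^3/12


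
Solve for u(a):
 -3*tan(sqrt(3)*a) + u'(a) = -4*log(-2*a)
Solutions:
 u(a) = C1 - 4*a*log(-a) - 4*a*log(2) + 4*a - sqrt(3)*log(cos(sqrt(3)*a))


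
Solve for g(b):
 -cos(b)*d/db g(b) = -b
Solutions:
 g(b) = C1 + Integral(b/cos(b), b)


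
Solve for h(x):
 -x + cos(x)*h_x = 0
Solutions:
 h(x) = C1 + Integral(x/cos(x), x)


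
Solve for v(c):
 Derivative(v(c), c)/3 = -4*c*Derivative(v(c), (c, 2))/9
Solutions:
 v(c) = C1 + C2*c^(1/4)


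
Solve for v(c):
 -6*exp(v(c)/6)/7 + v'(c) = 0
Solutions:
 v(c) = 6*log(-1/(C1 + 6*c)) + 6*log(42)


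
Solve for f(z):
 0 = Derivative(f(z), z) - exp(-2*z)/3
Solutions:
 f(z) = C1 - exp(-2*z)/6


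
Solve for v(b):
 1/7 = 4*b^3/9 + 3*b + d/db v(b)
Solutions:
 v(b) = C1 - b^4/9 - 3*b^2/2 + b/7


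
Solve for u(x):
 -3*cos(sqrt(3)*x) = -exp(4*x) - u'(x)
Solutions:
 u(x) = C1 - exp(4*x)/4 + sqrt(3)*sin(sqrt(3)*x)


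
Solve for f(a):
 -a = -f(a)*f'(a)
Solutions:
 f(a) = -sqrt(C1 + a^2)
 f(a) = sqrt(C1 + a^2)


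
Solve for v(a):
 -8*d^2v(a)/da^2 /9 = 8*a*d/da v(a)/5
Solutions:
 v(a) = C1 + C2*erf(3*sqrt(10)*a/10)


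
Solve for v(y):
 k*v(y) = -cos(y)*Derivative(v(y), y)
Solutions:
 v(y) = C1*exp(k*(log(sin(y) - 1) - log(sin(y) + 1))/2)


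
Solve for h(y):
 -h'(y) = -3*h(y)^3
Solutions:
 h(y) = -sqrt(2)*sqrt(-1/(C1 + 3*y))/2
 h(y) = sqrt(2)*sqrt(-1/(C1 + 3*y))/2


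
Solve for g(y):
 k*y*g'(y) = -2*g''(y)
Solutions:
 g(y) = Piecewise((-sqrt(pi)*C1*erf(sqrt(k)*y/2)/sqrt(k) - C2, (k > 0) | (k < 0)), (-C1*y - C2, True))


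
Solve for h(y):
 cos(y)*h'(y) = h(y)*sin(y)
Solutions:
 h(y) = C1/cos(y)


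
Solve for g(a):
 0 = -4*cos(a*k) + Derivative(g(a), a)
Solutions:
 g(a) = C1 + 4*sin(a*k)/k


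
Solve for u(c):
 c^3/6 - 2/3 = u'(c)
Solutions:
 u(c) = C1 + c^4/24 - 2*c/3


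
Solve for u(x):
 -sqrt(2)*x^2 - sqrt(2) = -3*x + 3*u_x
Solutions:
 u(x) = C1 - sqrt(2)*x^3/9 + x^2/2 - sqrt(2)*x/3


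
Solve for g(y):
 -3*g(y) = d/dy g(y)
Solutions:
 g(y) = C1*exp(-3*y)


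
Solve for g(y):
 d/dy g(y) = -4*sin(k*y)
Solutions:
 g(y) = C1 + 4*cos(k*y)/k


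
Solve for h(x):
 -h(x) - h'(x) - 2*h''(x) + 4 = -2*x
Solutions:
 h(x) = 2*x + (C1*sin(sqrt(7)*x/4) + C2*cos(sqrt(7)*x/4))*exp(-x/4) + 2


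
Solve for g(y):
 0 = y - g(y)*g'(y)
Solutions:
 g(y) = -sqrt(C1 + y^2)
 g(y) = sqrt(C1 + y^2)


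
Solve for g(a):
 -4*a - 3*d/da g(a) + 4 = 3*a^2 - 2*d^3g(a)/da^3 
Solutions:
 g(a) = C1 + C2*exp(-sqrt(6)*a/2) + C3*exp(sqrt(6)*a/2) - a^3/3 - 2*a^2/3


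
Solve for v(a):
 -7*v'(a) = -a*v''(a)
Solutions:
 v(a) = C1 + C2*a^8


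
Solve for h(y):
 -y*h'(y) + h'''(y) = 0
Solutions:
 h(y) = C1 + Integral(C2*airyai(y) + C3*airybi(y), y)


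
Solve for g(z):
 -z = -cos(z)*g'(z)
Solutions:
 g(z) = C1 + Integral(z/cos(z), z)


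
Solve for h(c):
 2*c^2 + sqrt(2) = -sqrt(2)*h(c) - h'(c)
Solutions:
 h(c) = C1*exp(-sqrt(2)*c) - sqrt(2)*c^2 + 2*c - sqrt(2) - 1


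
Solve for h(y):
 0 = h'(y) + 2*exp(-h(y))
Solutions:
 h(y) = log(C1 - 2*y)


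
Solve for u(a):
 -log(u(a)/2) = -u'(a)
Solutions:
 Integral(1/(-log(_y) + log(2)), (_y, u(a))) = C1 - a


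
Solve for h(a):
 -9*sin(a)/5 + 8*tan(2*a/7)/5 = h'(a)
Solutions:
 h(a) = C1 - 28*log(cos(2*a/7))/5 + 9*cos(a)/5


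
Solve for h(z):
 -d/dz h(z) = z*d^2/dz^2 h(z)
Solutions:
 h(z) = C1 + C2*log(z)


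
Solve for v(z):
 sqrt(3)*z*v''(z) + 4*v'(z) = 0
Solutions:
 v(z) = C1 + C2*z^(1 - 4*sqrt(3)/3)


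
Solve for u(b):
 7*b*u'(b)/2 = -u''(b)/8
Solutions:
 u(b) = C1 + C2*erf(sqrt(14)*b)


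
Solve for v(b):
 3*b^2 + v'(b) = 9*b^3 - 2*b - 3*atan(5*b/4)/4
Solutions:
 v(b) = C1 + 9*b^4/4 - b^3 - b^2 - 3*b*atan(5*b/4)/4 + 3*log(25*b^2 + 16)/10


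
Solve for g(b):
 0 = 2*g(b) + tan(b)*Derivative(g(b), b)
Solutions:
 g(b) = C1/sin(b)^2


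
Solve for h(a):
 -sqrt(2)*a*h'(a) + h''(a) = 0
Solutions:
 h(a) = C1 + C2*erfi(2^(3/4)*a/2)


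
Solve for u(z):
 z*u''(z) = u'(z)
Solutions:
 u(z) = C1 + C2*z^2


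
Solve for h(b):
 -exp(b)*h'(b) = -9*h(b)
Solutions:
 h(b) = C1*exp(-9*exp(-b))


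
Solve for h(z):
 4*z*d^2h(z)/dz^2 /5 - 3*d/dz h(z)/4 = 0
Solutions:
 h(z) = C1 + C2*z^(31/16)


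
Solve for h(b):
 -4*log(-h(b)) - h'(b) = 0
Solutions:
 -li(-h(b)) = C1 - 4*b
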